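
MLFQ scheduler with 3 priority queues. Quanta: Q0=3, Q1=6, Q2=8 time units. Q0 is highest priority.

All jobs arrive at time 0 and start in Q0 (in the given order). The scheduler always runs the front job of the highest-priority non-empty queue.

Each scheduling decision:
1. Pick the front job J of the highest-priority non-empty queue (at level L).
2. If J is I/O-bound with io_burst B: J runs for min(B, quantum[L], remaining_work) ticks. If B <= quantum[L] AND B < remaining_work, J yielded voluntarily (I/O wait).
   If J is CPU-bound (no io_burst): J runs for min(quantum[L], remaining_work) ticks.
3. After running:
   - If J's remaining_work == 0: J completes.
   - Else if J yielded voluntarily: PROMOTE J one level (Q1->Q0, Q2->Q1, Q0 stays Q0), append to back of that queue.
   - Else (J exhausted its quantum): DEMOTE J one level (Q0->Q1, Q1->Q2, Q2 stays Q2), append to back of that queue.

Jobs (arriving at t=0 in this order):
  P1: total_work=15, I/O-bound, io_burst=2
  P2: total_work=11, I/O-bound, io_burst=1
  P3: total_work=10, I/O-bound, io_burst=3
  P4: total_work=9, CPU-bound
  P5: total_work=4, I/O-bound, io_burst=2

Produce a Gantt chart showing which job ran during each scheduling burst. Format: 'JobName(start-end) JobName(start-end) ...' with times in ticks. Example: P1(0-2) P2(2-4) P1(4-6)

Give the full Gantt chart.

Answer: P1(0-2) P2(2-3) P3(3-6) P4(6-9) P5(9-11) P1(11-13) P2(13-14) P3(14-17) P5(17-19) P1(19-21) P2(21-22) P3(22-25) P1(25-27) P2(27-28) P3(28-29) P1(29-31) P2(31-32) P1(32-34) P2(34-35) P1(35-37) P2(37-38) P1(38-39) P2(39-40) P2(40-41) P2(41-42) P2(42-43) P4(43-49)

Derivation:
t=0-2: P1@Q0 runs 2, rem=13, I/O yield, promote→Q0. Q0=[P2,P3,P4,P5,P1] Q1=[] Q2=[]
t=2-3: P2@Q0 runs 1, rem=10, I/O yield, promote→Q0. Q0=[P3,P4,P5,P1,P2] Q1=[] Q2=[]
t=3-6: P3@Q0 runs 3, rem=7, I/O yield, promote→Q0. Q0=[P4,P5,P1,P2,P3] Q1=[] Q2=[]
t=6-9: P4@Q0 runs 3, rem=6, quantum used, demote→Q1. Q0=[P5,P1,P2,P3] Q1=[P4] Q2=[]
t=9-11: P5@Q0 runs 2, rem=2, I/O yield, promote→Q0. Q0=[P1,P2,P3,P5] Q1=[P4] Q2=[]
t=11-13: P1@Q0 runs 2, rem=11, I/O yield, promote→Q0. Q0=[P2,P3,P5,P1] Q1=[P4] Q2=[]
t=13-14: P2@Q0 runs 1, rem=9, I/O yield, promote→Q0. Q0=[P3,P5,P1,P2] Q1=[P4] Q2=[]
t=14-17: P3@Q0 runs 3, rem=4, I/O yield, promote→Q0. Q0=[P5,P1,P2,P3] Q1=[P4] Q2=[]
t=17-19: P5@Q0 runs 2, rem=0, completes. Q0=[P1,P2,P3] Q1=[P4] Q2=[]
t=19-21: P1@Q0 runs 2, rem=9, I/O yield, promote→Q0. Q0=[P2,P3,P1] Q1=[P4] Q2=[]
t=21-22: P2@Q0 runs 1, rem=8, I/O yield, promote→Q0. Q0=[P3,P1,P2] Q1=[P4] Q2=[]
t=22-25: P3@Q0 runs 3, rem=1, I/O yield, promote→Q0. Q0=[P1,P2,P3] Q1=[P4] Q2=[]
t=25-27: P1@Q0 runs 2, rem=7, I/O yield, promote→Q0. Q0=[P2,P3,P1] Q1=[P4] Q2=[]
t=27-28: P2@Q0 runs 1, rem=7, I/O yield, promote→Q0. Q0=[P3,P1,P2] Q1=[P4] Q2=[]
t=28-29: P3@Q0 runs 1, rem=0, completes. Q0=[P1,P2] Q1=[P4] Q2=[]
t=29-31: P1@Q0 runs 2, rem=5, I/O yield, promote→Q0. Q0=[P2,P1] Q1=[P4] Q2=[]
t=31-32: P2@Q0 runs 1, rem=6, I/O yield, promote→Q0. Q0=[P1,P2] Q1=[P4] Q2=[]
t=32-34: P1@Q0 runs 2, rem=3, I/O yield, promote→Q0. Q0=[P2,P1] Q1=[P4] Q2=[]
t=34-35: P2@Q0 runs 1, rem=5, I/O yield, promote→Q0. Q0=[P1,P2] Q1=[P4] Q2=[]
t=35-37: P1@Q0 runs 2, rem=1, I/O yield, promote→Q0. Q0=[P2,P1] Q1=[P4] Q2=[]
t=37-38: P2@Q0 runs 1, rem=4, I/O yield, promote→Q0. Q0=[P1,P2] Q1=[P4] Q2=[]
t=38-39: P1@Q0 runs 1, rem=0, completes. Q0=[P2] Q1=[P4] Q2=[]
t=39-40: P2@Q0 runs 1, rem=3, I/O yield, promote→Q0. Q0=[P2] Q1=[P4] Q2=[]
t=40-41: P2@Q0 runs 1, rem=2, I/O yield, promote→Q0. Q0=[P2] Q1=[P4] Q2=[]
t=41-42: P2@Q0 runs 1, rem=1, I/O yield, promote→Q0. Q0=[P2] Q1=[P4] Q2=[]
t=42-43: P2@Q0 runs 1, rem=0, completes. Q0=[] Q1=[P4] Q2=[]
t=43-49: P4@Q1 runs 6, rem=0, completes. Q0=[] Q1=[] Q2=[]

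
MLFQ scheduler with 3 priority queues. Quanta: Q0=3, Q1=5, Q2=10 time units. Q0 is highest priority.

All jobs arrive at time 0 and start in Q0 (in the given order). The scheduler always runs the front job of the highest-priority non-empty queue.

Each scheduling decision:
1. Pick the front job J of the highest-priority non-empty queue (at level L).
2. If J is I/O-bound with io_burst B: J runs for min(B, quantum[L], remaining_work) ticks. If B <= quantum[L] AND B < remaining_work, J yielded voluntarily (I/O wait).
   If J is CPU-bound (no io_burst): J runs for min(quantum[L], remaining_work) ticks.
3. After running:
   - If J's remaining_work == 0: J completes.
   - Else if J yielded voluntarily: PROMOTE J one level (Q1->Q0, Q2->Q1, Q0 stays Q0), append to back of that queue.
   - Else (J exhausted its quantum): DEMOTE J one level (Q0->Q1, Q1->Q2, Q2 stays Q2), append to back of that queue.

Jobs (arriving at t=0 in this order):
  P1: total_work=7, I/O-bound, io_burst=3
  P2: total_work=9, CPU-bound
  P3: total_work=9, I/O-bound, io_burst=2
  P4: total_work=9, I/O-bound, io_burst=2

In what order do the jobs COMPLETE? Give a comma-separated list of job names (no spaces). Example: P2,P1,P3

Answer: P1,P3,P4,P2

Derivation:
t=0-3: P1@Q0 runs 3, rem=4, I/O yield, promote→Q0. Q0=[P2,P3,P4,P1] Q1=[] Q2=[]
t=3-6: P2@Q0 runs 3, rem=6, quantum used, demote→Q1. Q0=[P3,P4,P1] Q1=[P2] Q2=[]
t=6-8: P3@Q0 runs 2, rem=7, I/O yield, promote→Q0. Q0=[P4,P1,P3] Q1=[P2] Q2=[]
t=8-10: P4@Q0 runs 2, rem=7, I/O yield, promote→Q0. Q0=[P1,P3,P4] Q1=[P2] Q2=[]
t=10-13: P1@Q0 runs 3, rem=1, I/O yield, promote→Q0. Q0=[P3,P4,P1] Q1=[P2] Q2=[]
t=13-15: P3@Q0 runs 2, rem=5, I/O yield, promote→Q0. Q0=[P4,P1,P3] Q1=[P2] Q2=[]
t=15-17: P4@Q0 runs 2, rem=5, I/O yield, promote→Q0. Q0=[P1,P3,P4] Q1=[P2] Q2=[]
t=17-18: P1@Q0 runs 1, rem=0, completes. Q0=[P3,P4] Q1=[P2] Q2=[]
t=18-20: P3@Q0 runs 2, rem=3, I/O yield, promote→Q0. Q0=[P4,P3] Q1=[P2] Q2=[]
t=20-22: P4@Q0 runs 2, rem=3, I/O yield, promote→Q0. Q0=[P3,P4] Q1=[P2] Q2=[]
t=22-24: P3@Q0 runs 2, rem=1, I/O yield, promote→Q0. Q0=[P4,P3] Q1=[P2] Q2=[]
t=24-26: P4@Q0 runs 2, rem=1, I/O yield, promote→Q0. Q0=[P3,P4] Q1=[P2] Q2=[]
t=26-27: P3@Q0 runs 1, rem=0, completes. Q0=[P4] Q1=[P2] Q2=[]
t=27-28: P4@Q0 runs 1, rem=0, completes. Q0=[] Q1=[P2] Q2=[]
t=28-33: P2@Q1 runs 5, rem=1, quantum used, demote→Q2. Q0=[] Q1=[] Q2=[P2]
t=33-34: P2@Q2 runs 1, rem=0, completes. Q0=[] Q1=[] Q2=[]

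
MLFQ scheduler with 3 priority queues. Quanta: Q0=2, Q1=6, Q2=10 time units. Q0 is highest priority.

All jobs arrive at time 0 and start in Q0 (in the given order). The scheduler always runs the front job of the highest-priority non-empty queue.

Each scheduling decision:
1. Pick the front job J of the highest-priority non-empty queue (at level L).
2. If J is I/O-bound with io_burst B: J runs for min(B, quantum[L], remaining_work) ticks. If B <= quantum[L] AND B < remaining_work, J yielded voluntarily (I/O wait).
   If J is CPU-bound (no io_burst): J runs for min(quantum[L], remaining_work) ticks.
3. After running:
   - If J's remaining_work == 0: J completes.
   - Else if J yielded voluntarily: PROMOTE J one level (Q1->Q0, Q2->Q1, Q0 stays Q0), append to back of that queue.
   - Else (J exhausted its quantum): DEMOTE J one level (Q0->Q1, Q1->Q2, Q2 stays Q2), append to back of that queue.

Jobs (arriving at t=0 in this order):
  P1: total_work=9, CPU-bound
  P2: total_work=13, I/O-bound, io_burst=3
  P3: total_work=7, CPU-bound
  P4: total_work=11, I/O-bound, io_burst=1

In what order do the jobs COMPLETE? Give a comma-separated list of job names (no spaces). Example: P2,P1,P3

t=0-2: P1@Q0 runs 2, rem=7, quantum used, demote→Q1. Q0=[P2,P3,P4] Q1=[P1] Q2=[]
t=2-4: P2@Q0 runs 2, rem=11, quantum used, demote→Q1. Q0=[P3,P4] Q1=[P1,P2] Q2=[]
t=4-6: P3@Q0 runs 2, rem=5, quantum used, demote→Q1. Q0=[P4] Q1=[P1,P2,P3] Q2=[]
t=6-7: P4@Q0 runs 1, rem=10, I/O yield, promote→Q0. Q0=[P4] Q1=[P1,P2,P3] Q2=[]
t=7-8: P4@Q0 runs 1, rem=9, I/O yield, promote→Q0. Q0=[P4] Q1=[P1,P2,P3] Q2=[]
t=8-9: P4@Q0 runs 1, rem=8, I/O yield, promote→Q0. Q0=[P4] Q1=[P1,P2,P3] Q2=[]
t=9-10: P4@Q0 runs 1, rem=7, I/O yield, promote→Q0. Q0=[P4] Q1=[P1,P2,P3] Q2=[]
t=10-11: P4@Q0 runs 1, rem=6, I/O yield, promote→Q0. Q0=[P4] Q1=[P1,P2,P3] Q2=[]
t=11-12: P4@Q0 runs 1, rem=5, I/O yield, promote→Q0. Q0=[P4] Q1=[P1,P2,P3] Q2=[]
t=12-13: P4@Q0 runs 1, rem=4, I/O yield, promote→Q0. Q0=[P4] Q1=[P1,P2,P3] Q2=[]
t=13-14: P4@Q0 runs 1, rem=3, I/O yield, promote→Q0. Q0=[P4] Q1=[P1,P2,P3] Q2=[]
t=14-15: P4@Q0 runs 1, rem=2, I/O yield, promote→Q0. Q0=[P4] Q1=[P1,P2,P3] Q2=[]
t=15-16: P4@Q0 runs 1, rem=1, I/O yield, promote→Q0. Q0=[P4] Q1=[P1,P2,P3] Q2=[]
t=16-17: P4@Q0 runs 1, rem=0, completes. Q0=[] Q1=[P1,P2,P3] Q2=[]
t=17-23: P1@Q1 runs 6, rem=1, quantum used, demote→Q2. Q0=[] Q1=[P2,P3] Q2=[P1]
t=23-26: P2@Q1 runs 3, rem=8, I/O yield, promote→Q0. Q0=[P2] Q1=[P3] Q2=[P1]
t=26-28: P2@Q0 runs 2, rem=6, quantum used, demote→Q1. Q0=[] Q1=[P3,P2] Q2=[P1]
t=28-33: P3@Q1 runs 5, rem=0, completes. Q0=[] Q1=[P2] Q2=[P1]
t=33-36: P2@Q1 runs 3, rem=3, I/O yield, promote→Q0. Q0=[P2] Q1=[] Q2=[P1]
t=36-38: P2@Q0 runs 2, rem=1, quantum used, demote→Q1. Q0=[] Q1=[P2] Q2=[P1]
t=38-39: P2@Q1 runs 1, rem=0, completes. Q0=[] Q1=[] Q2=[P1]
t=39-40: P1@Q2 runs 1, rem=0, completes. Q0=[] Q1=[] Q2=[]

Answer: P4,P3,P2,P1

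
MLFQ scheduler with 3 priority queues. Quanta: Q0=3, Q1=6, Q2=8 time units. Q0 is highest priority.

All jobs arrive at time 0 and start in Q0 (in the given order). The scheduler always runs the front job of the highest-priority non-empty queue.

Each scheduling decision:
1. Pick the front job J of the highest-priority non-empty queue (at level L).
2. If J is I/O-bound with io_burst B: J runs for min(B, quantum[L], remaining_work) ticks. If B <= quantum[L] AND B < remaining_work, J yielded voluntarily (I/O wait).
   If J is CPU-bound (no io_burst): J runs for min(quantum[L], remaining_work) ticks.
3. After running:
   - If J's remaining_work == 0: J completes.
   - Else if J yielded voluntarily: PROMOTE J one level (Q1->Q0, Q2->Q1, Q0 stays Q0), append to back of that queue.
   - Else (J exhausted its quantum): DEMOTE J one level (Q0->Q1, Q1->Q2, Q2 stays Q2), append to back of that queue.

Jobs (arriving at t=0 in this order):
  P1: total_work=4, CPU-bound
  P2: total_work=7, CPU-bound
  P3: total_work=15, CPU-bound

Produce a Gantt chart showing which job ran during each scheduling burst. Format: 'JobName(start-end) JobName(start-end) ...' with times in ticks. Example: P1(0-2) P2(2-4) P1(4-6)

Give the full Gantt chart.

Answer: P1(0-3) P2(3-6) P3(6-9) P1(9-10) P2(10-14) P3(14-20) P3(20-26)

Derivation:
t=0-3: P1@Q0 runs 3, rem=1, quantum used, demote→Q1. Q0=[P2,P3] Q1=[P1] Q2=[]
t=3-6: P2@Q0 runs 3, rem=4, quantum used, demote→Q1. Q0=[P3] Q1=[P1,P2] Q2=[]
t=6-9: P3@Q0 runs 3, rem=12, quantum used, demote→Q1. Q0=[] Q1=[P1,P2,P3] Q2=[]
t=9-10: P1@Q1 runs 1, rem=0, completes. Q0=[] Q1=[P2,P3] Q2=[]
t=10-14: P2@Q1 runs 4, rem=0, completes. Q0=[] Q1=[P3] Q2=[]
t=14-20: P3@Q1 runs 6, rem=6, quantum used, demote→Q2. Q0=[] Q1=[] Q2=[P3]
t=20-26: P3@Q2 runs 6, rem=0, completes. Q0=[] Q1=[] Q2=[]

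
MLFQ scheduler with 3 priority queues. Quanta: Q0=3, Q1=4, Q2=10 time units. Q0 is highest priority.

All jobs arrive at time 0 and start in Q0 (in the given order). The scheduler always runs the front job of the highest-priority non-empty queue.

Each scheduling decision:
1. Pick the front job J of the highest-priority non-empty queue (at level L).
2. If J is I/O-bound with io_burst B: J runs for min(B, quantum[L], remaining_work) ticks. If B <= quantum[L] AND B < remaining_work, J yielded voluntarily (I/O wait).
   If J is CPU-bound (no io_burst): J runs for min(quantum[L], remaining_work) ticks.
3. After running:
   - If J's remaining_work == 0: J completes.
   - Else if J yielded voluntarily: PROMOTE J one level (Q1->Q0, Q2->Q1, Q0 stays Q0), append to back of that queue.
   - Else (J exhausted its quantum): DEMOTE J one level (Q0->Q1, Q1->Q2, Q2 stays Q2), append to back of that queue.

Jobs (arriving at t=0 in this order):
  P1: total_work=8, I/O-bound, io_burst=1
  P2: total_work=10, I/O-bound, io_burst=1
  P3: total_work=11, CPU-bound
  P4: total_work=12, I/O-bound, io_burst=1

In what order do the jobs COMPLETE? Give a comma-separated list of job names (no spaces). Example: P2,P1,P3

Answer: P1,P2,P4,P3

Derivation:
t=0-1: P1@Q0 runs 1, rem=7, I/O yield, promote→Q0. Q0=[P2,P3,P4,P1] Q1=[] Q2=[]
t=1-2: P2@Q0 runs 1, rem=9, I/O yield, promote→Q0. Q0=[P3,P4,P1,P2] Q1=[] Q2=[]
t=2-5: P3@Q0 runs 3, rem=8, quantum used, demote→Q1. Q0=[P4,P1,P2] Q1=[P3] Q2=[]
t=5-6: P4@Q0 runs 1, rem=11, I/O yield, promote→Q0. Q0=[P1,P2,P4] Q1=[P3] Q2=[]
t=6-7: P1@Q0 runs 1, rem=6, I/O yield, promote→Q0. Q0=[P2,P4,P1] Q1=[P3] Q2=[]
t=7-8: P2@Q0 runs 1, rem=8, I/O yield, promote→Q0. Q0=[P4,P1,P2] Q1=[P3] Q2=[]
t=8-9: P4@Q0 runs 1, rem=10, I/O yield, promote→Q0. Q0=[P1,P2,P4] Q1=[P3] Q2=[]
t=9-10: P1@Q0 runs 1, rem=5, I/O yield, promote→Q0. Q0=[P2,P4,P1] Q1=[P3] Q2=[]
t=10-11: P2@Q0 runs 1, rem=7, I/O yield, promote→Q0. Q0=[P4,P1,P2] Q1=[P3] Q2=[]
t=11-12: P4@Q0 runs 1, rem=9, I/O yield, promote→Q0. Q0=[P1,P2,P4] Q1=[P3] Q2=[]
t=12-13: P1@Q0 runs 1, rem=4, I/O yield, promote→Q0. Q0=[P2,P4,P1] Q1=[P3] Q2=[]
t=13-14: P2@Q0 runs 1, rem=6, I/O yield, promote→Q0. Q0=[P4,P1,P2] Q1=[P3] Q2=[]
t=14-15: P4@Q0 runs 1, rem=8, I/O yield, promote→Q0. Q0=[P1,P2,P4] Q1=[P3] Q2=[]
t=15-16: P1@Q0 runs 1, rem=3, I/O yield, promote→Q0. Q0=[P2,P4,P1] Q1=[P3] Q2=[]
t=16-17: P2@Q0 runs 1, rem=5, I/O yield, promote→Q0. Q0=[P4,P1,P2] Q1=[P3] Q2=[]
t=17-18: P4@Q0 runs 1, rem=7, I/O yield, promote→Q0. Q0=[P1,P2,P4] Q1=[P3] Q2=[]
t=18-19: P1@Q0 runs 1, rem=2, I/O yield, promote→Q0. Q0=[P2,P4,P1] Q1=[P3] Q2=[]
t=19-20: P2@Q0 runs 1, rem=4, I/O yield, promote→Q0. Q0=[P4,P1,P2] Q1=[P3] Q2=[]
t=20-21: P4@Q0 runs 1, rem=6, I/O yield, promote→Q0. Q0=[P1,P2,P4] Q1=[P3] Q2=[]
t=21-22: P1@Q0 runs 1, rem=1, I/O yield, promote→Q0. Q0=[P2,P4,P1] Q1=[P3] Q2=[]
t=22-23: P2@Q0 runs 1, rem=3, I/O yield, promote→Q0. Q0=[P4,P1,P2] Q1=[P3] Q2=[]
t=23-24: P4@Q0 runs 1, rem=5, I/O yield, promote→Q0. Q0=[P1,P2,P4] Q1=[P3] Q2=[]
t=24-25: P1@Q0 runs 1, rem=0, completes. Q0=[P2,P4] Q1=[P3] Q2=[]
t=25-26: P2@Q0 runs 1, rem=2, I/O yield, promote→Q0. Q0=[P4,P2] Q1=[P3] Q2=[]
t=26-27: P4@Q0 runs 1, rem=4, I/O yield, promote→Q0. Q0=[P2,P4] Q1=[P3] Q2=[]
t=27-28: P2@Q0 runs 1, rem=1, I/O yield, promote→Q0. Q0=[P4,P2] Q1=[P3] Q2=[]
t=28-29: P4@Q0 runs 1, rem=3, I/O yield, promote→Q0. Q0=[P2,P4] Q1=[P3] Q2=[]
t=29-30: P2@Q0 runs 1, rem=0, completes. Q0=[P4] Q1=[P3] Q2=[]
t=30-31: P4@Q0 runs 1, rem=2, I/O yield, promote→Q0. Q0=[P4] Q1=[P3] Q2=[]
t=31-32: P4@Q0 runs 1, rem=1, I/O yield, promote→Q0. Q0=[P4] Q1=[P3] Q2=[]
t=32-33: P4@Q0 runs 1, rem=0, completes. Q0=[] Q1=[P3] Q2=[]
t=33-37: P3@Q1 runs 4, rem=4, quantum used, demote→Q2. Q0=[] Q1=[] Q2=[P3]
t=37-41: P3@Q2 runs 4, rem=0, completes. Q0=[] Q1=[] Q2=[]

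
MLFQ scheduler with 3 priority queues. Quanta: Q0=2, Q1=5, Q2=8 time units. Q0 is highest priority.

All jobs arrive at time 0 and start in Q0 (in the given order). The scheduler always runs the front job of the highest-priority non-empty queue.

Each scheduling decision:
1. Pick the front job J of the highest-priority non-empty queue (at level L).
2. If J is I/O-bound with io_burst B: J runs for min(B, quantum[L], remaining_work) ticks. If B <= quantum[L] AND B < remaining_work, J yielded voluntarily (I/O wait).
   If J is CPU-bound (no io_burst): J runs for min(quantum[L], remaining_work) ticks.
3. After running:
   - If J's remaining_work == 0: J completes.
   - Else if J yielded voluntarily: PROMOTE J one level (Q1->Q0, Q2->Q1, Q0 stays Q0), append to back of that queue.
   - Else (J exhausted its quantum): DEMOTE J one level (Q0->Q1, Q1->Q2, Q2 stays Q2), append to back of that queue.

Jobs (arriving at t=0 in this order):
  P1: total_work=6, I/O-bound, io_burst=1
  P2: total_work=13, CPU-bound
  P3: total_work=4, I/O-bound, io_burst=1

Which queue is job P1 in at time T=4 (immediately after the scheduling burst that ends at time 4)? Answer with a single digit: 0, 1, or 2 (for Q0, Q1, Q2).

t=0-1: P1@Q0 runs 1, rem=5, I/O yield, promote→Q0. Q0=[P2,P3,P1] Q1=[] Q2=[]
t=1-3: P2@Q0 runs 2, rem=11, quantum used, demote→Q1. Q0=[P3,P1] Q1=[P2] Q2=[]
t=3-4: P3@Q0 runs 1, rem=3, I/O yield, promote→Q0. Q0=[P1,P3] Q1=[P2] Q2=[]
t=4-5: P1@Q0 runs 1, rem=4, I/O yield, promote→Q0. Q0=[P3,P1] Q1=[P2] Q2=[]
t=5-6: P3@Q0 runs 1, rem=2, I/O yield, promote→Q0. Q0=[P1,P3] Q1=[P2] Q2=[]
t=6-7: P1@Q0 runs 1, rem=3, I/O yield, promote→Q0. Q0=[P3,P1] Q1=[P2] Q2=[]
t=7-8: P3@Q0 runs 1, rem=1, I/O yield, promote→Q0. Q0=[P1,P3] Q1=[P2] Q2=[]
t=8-9: P1@Q0 runs 1, rem=2, I/O yield, promote→Q0. Q0=[P3,P1] Q1=[P2] Q2=[]
t=9-10: P3@Q0 runs 1, rem=0, completes. Q0=[P1] Q1=[P2] Q2=[]
t=10-11: P1@Q0 runs 1, rem=1, I/O yield, promote→Q0. Q0=[P1] Q1=[P2] Q2=[]
t=11-12: P1@Q0 runs 1, rem=0, completes. Q0=[] Q1=[P2] Q2=[]
t=12-17: P2@Q1 runs 5, rem=6, quantum used, demote→Q2. Q0=[] Q1=[] Q2=[P2]
t=17-23: P2@Q2 runs 6, rem=0, completes. Q0=[] Q1=[] Q2=[]

Answer: 0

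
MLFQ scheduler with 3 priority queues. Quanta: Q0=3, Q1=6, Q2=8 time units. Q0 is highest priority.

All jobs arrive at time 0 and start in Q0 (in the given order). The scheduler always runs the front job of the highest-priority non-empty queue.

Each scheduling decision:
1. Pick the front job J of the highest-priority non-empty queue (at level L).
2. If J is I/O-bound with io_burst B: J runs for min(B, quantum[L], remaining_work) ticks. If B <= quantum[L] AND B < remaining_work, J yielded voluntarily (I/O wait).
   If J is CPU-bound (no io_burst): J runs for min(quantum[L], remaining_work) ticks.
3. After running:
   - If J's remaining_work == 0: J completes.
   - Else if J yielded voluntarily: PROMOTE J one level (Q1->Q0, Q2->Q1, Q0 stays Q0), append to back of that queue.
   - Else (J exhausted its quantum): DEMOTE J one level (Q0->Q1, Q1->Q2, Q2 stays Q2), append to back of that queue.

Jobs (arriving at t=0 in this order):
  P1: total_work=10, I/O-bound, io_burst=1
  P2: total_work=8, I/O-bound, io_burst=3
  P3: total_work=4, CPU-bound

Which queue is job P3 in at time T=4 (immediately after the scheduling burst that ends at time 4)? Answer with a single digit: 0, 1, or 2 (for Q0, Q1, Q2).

t=0-1: P1@Q0 runs 1, rem=9, I/O yield, promote→Q0. Q0=[P2,P3,P1] Q1=[] Q2=[]
t=1-4: P2@Q0 runs 3, rem=5, I/O yield, promote→Q0. Q0=[P3,P1,P2] Q1=[] Q2=[]
t=4-7: P3@Q0 runs 3, rem=1, quantum used, demote→Q1. Q0=[P1,P2] Q1=[P3] Q2=[]
t=7-8: P1@Q0 runs 1, rem=8, I/O yield, promote→Q0. Q0=[P2,P1] Q1=[P3] Q2=[]
t=8-11: P2@Q0 runs 3, rem=2, I/O yield, promote→Q0. Q0=[P1,P2] Q1=[P3] Q2=[]
t=11-12: P1@Q0 runs 1, rem=7, I/O yield, promote→Q0. Q0=[P2,P1] Q1=[P3] Q2=[]
t=12-14: P2@Q0 runs 2, rem=0, completes. Q0=[P1] Q1=[P3] Q2=[]
t=14-15: P1@Q0 runs 1, rem=6, I/O yield, promote→Q0. Q0=[P1] Q1=[P3] Q2=[]
t=15-16: P1@Q0 runs 1, rem=5, I/O yield, promote→Q0. Q0=[P1] Q1=[P3] Q2=[]
t=16-17: P1@Q0 runs 1, rem=4, I/O yield, promote→Q0. Q0=[P1] Q1=[P3] Q2=[]
t=17-18: P1@Q0 runs 1, rem=3, I/O yield, promote→Q0. Q0=[P1] Q1=[P3] Q2=[]
t=18-19: P1@Q0 runs 1, rem=2, I/O yield, promote→Q0. Q0=[P1] Q1=[P3] Q2=[]
t=19-20: P1@Q0 runs 1, rem=1, I/O yield, promote→Q0. Q0=[P1] Q1=[P3] Q2=[]
t=20-21: P1@Q0 runs 1, rem=0, completes. Q0=[] Q1=[P3] Q2=[]
t=21-22: P3@Q1 runs 1, rem=0, completes. Q0=[] Q1=[] Q2=[]

Answer: 0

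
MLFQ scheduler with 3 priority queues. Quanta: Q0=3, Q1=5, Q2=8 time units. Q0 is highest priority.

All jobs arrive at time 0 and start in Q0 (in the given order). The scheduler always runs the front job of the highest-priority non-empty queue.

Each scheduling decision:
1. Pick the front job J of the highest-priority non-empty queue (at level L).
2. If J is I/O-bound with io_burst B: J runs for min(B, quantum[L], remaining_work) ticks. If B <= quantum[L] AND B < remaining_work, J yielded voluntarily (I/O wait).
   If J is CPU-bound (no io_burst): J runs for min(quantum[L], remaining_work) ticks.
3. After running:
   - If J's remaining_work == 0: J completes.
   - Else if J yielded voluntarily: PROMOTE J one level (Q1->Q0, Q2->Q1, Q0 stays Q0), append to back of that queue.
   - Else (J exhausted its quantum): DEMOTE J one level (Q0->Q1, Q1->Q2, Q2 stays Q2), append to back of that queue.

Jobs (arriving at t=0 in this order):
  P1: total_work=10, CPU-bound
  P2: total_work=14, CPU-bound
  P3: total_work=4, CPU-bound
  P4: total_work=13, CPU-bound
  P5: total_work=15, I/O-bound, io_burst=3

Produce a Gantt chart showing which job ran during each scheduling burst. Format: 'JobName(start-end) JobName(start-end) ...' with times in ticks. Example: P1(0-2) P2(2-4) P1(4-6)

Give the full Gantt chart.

t=0-3: P1@Q0 runs 3, rem=7, quantum used, demote→Q1. Q0=[P2,P3,P4,P5] Q1=[P1] Q2=[]
t=3-6: P2@Q0 runs 3, rem=11, quantum used, demote→Q1. Q0=[P3,P4,P5] Q1=[P1,P2] Q2=[]
t=6-9: P3@Q0 runs 3, rem=1, quantum used, demote→Q1. Q0=[P4,P5] Q1=[P1,P2,P3] Q2=[]
t=9-12: P4@Q0 runs 3, rem=10, quantum used, demote→Q1. Q0=[P5] Q1=[P1,P2,P3,P4] Q2=[]
t=12-15: P5@Q0 runs 3, rem=12, I/O yield, promote→Q0. Q0=[P5] Q1=[P1,P2,P3,P4] Q2=[]
t=15-18: P5@Q0 runs 3, rem=9, I/O yield, promote→Q0. Q0=[P5] Q1=[P1,P2,P3,P4] Q2=[]
t=18-21: P5@Q0 runs 3, rem=6, I/O yield, promote→Q0. Q0=[P5] Q1=[P1,P2,P3,P4] Q2=[]
t=21-24: P5@Q0 runs 3, rem=3, I/O yield, promote→Q0. Q0=[P5] Q1=[P1,P2,P3,P4] Q2=[]
t=24-27: P5@Q0 runs 3, rem=0, completes. Q0=[] Q1=[P1,P2,P3,P4] Q2=[]
t=27-32: P1@Q1 runs 5, rem=2, quantum used, demote→Q2. Q0=[] Q1=[P2,P3,P4] Q2=[P1]
t=32-37: P2@Q1 runs 5, rem=6, quantum used, demote→Q2. Q0=[] Q1=[P3,P4] Q2=[P1,P2]
t=37-38: P3@Q1 runs 1, rem=0, completes. Q0=[] Q1=[P4] Q2=[P1,P2]
t=38-43: P4@Q1 runs 5, rem=5, quantum used, demote→Q2. Q0=[] Q1=[] Q2=[P1,P2,P4]
t=43-45: P1@Q2 runs 2, rem=0, completes. Q0=[] Q1=[] Q2=[P2,P4]
t=45-51: P2@Q2 runs 6, rem=0, completes. Q0=[] Q1=[] Q2=[P4]
t=51-56: P4@Q2 runs 5, rem=0, completes. Q0=[] Q1=[] Q2=[]

Answer: P1(0-3) P2(3-6) P3(6-9) P4(9-12) P5(12-15) P5(15-18) P5(18-21) P5(21-24) P5(24-27) P1(27-32) P2(32-37) P3(37-38) P4(38-43) P1(43-45) P2(45-51) P4(51-56)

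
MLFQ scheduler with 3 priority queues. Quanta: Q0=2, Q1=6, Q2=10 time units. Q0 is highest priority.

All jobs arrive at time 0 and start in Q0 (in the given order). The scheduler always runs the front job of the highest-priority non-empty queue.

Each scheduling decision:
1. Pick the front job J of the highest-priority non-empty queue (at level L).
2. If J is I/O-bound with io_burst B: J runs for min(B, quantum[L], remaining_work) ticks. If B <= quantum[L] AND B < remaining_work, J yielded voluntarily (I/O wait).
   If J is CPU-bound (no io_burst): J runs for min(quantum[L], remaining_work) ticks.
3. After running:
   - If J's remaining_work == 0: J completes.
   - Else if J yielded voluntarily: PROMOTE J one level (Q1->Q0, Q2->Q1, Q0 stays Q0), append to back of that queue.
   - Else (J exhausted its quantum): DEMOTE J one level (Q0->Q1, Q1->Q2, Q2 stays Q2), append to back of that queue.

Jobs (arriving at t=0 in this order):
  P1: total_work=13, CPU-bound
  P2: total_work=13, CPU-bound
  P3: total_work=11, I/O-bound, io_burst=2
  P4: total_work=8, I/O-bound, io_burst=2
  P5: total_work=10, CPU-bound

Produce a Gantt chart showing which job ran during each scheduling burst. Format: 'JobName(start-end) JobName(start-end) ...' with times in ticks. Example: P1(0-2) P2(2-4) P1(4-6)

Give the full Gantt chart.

Answer: P1(0-2) P2(2-4) P3(4-6) P4(6-8) P5(8-10) P3(10-12) P4(12-14) P3(14-16) P4(16-18) P3(18-20) P4(20-22) P3(22-24) P3(24-25) P1(25-31) P2(31-37) P5(37-43) P1(43-48) P2(48-53) P5(53-55)

Derivation:
t=0-2: P1@Q0 runs 2, rem=11, quantum used, demote→Q1. Q0=[P2,P3,P4,P5] Q1=[P1] Q2=[]
t=2-4: P2@Q0 runs 2, rem=11, quantum used, demote→Q1. Q0=[P3,P4,P5] Q1=[P1,P2] Q2=[]
t=4-6: P3@Q0 runs 2, rem=9, I/O yield, promote→Q0. Q0=[P4,P5,P3] Q1=[P1,P2] Q2=[]
t=6-8: P4@Q0 runs 2, rem=6, I/O yield, promote→Q0. Q0=[P5,P3,P4] Q1=[P1,P2] Q2=[]
t=8-10: P5@Q0 runs 2, rem=8, quantum used, demote→Q1. Q0=[P3,P4] Q1=[P1,P2,P5] Q2=[]
t=10-12: P3@Q0 runs 2, rem=7, I/O yield, promote→Q0. Q0=[P4,P3] Q1=[P1,P2,P5] Q2=[]
t=12-14: P4@Q0 runs 2, rem=4, I/O yield, promote→Q0. Q0=[P3,P4] Q1=[P1,P2,P5] Q2=[]
t=14-16: P3@Q0 runs 2, rem=5, I/O yield, promote→Q0. Q0=[P4,P3] Q1=[P1,P2,P5] Q2=[]
t=16-18: P4@Q0 runs 2, rem=2, I/O yield, promote→Q0. Q0=[P3,P4] Q1=[P1,P2,P5] Q2=[]
t=18-20: P3@Q0 runs 2, rem=3, I/O yield, promote→Q0. Q0=[P4,P3] Q1=[P1,P2,P5] Q2=[]
t=20-22: P4@Q0 runs 2, rem=0, completes. Q0=[P3] Q1=[P1,P2,P5] Q2=[]
t=22-24: P3@Q0 runs 2, rem=1, I/O yield, promote→Q0. Q0=[P3] Q1=[P1,P2,P5] Q2=[]
t=24-25: P3@Q0 runs 1, rem=0, completes. Q0=[] Q1=[P1,P2,P5] Q2=[]
t=25-31: P1@Q1 runs 6, rem=5, quantum used, demote→Q2. Q0=[] Q1=[P2,P5] Q2=[P1]
t=31-37: P2@Q1 runs 6, rem=5, quantum used, demote→Q2. Q0=[] Q1=[P5] Q2=[P1,P2]
t=37-43: P5@Q1 runs 6, rem=2, quantum used, demote→Q2. Q0=[] Q1=[] Q2=[P1,P2,P5]
t=43-48: P1@Q2 runs 5, rem=0, completes. Q0=[] Q1=[] Q2=[P2,P5]
t=48-53: P2@Q2 runs 5, rem=0, completes. Q0=[] Q1=[] Q2=[P5]
t=53-55: P5@Q2 runs 2, rem=0, completes. Q0=[] Q1=[] Q2=[]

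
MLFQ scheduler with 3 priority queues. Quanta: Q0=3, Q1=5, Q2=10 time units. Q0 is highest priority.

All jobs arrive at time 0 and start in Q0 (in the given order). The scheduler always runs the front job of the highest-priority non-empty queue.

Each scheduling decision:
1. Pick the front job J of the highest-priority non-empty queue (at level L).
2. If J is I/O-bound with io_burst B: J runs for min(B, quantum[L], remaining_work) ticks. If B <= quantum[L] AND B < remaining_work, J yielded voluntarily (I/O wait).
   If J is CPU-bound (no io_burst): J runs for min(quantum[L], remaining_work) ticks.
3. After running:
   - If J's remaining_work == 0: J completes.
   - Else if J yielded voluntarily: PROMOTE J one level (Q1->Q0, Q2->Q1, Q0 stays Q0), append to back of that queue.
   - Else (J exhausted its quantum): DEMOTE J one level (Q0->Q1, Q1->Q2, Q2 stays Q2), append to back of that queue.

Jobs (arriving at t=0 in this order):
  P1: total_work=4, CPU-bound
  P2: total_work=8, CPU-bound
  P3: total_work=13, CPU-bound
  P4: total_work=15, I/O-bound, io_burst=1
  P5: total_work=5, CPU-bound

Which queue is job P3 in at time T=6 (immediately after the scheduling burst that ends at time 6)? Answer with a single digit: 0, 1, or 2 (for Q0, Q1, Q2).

t=0-3: P1@Q0 runs 3, rem=1, quantum used, demote→Q1. Q0=[P2,P3,P4,P5] Q1=[P1] Q2=[]
t=3-6: P2@Q0 runs 3, rem=5, quantum used, demote→Q1. Q0=[P3,P4,P5] Q1=[P1,P2] Q2=[]
t=6-9: P3@Q0 runs 3, rem=10, quantum used, demote→Q1. Q0=[P4,P5] Q1=[P1,P2,P3] Q2=[]
t=9-10: P4@Q0 runs 1, rem=14, I/O yield, promote→Q0. Q0=[P5,P4] Q1=[P1,P2,P3] Q2=[]
t=10-13: P5@Q0 runs 3, rem=2, quantum used, demote→Q1. Q0=[P4] Q1=[P1,P2,P3,P5] Q2=[]
t=13-14: P4@Q0 runs 1, rem=13, I/O yield, promote→Q0. Q0=[P4] Q1=[P1,P2,P3,P5] Q2=[]
t=14-15: P4@Q0 runs 1, rem=12, I/O yield, promote→Q0. Q0=[P4] Q1=[P1,P2,P3,P5] Q2=[]
t=15-16: P4@Q0 runs 1, rem=11, I/O yield, promote→Q0. Q0=[P4] Q1=[P1,P2,P3,P5] Q2=[]
t=16-17: P4@Q0 runs 1, rem=10, I/O yield, promote→Q0. Q0=[P4] Q1=[P1,P2,P3,P5] Q2=[]
t=17-18: P4@Q0 runs 1, rem=9, I/O yield, promote→Q0. Q0=[P4] Q1=[P1,P2,P3,P5] Q2=[]
t=18-19: P4@Q0 runs 1, rem=8, I/O yield, promote→Q0. Q0=[P4] Q1=[P1,P2,P3,P5] Q2=[]
t=19-20: P4@Q0 runs 1, rem=7, I/O yield, promote→Q0. Q0=[P4] Q1=[P1,P2,P3,P5] Q2=[]
t=20-21: P4@Q0 runs 1, rem=6, I/O yield, promote→Q0. Q0=[P4] Q1=[P1,P2,P3,P5] Q2=[]
t=21-22: P4@Q0 runs 1, rem=5, I/O yield, promote→Q0. Q0=[P4] Q1=[P1,P2,P3,P5] Q2=[]
t=22-23: P4@Q0 runs 1, rem=4, I/O yield, promote→Q0. Q0=[P4] Q1=[P1,P2,P3,P5] Q2=[]
t=23-24: P4@Q0 runs 1, rem=3, I/O yield, promote→Q0. Q0=[P4] Q1=[P1,P2,P3,P5] Q2=[]
t=24-25: P4@Q0 runs 1, rem=2, I/O yield, promote→Q0. Q0=[P4] Q1=[P1,P2,P3,P5] Q2=[]
t=25-26: P4@Q0 runs 1, rem=1, I/O yield, promote→Q0. Q0=[P4] Q1=[P1,P2,P3,P5] Q2=[]
t=26-27: P4@Q0 runs 1, rem=0, completes. Q0=[] Q1=[P1,P2,P3,P5] Q2=[]
t=27-28: P1@Q1 runs 1, rem=0, completes. Q0=[] Q1=[P2,P3,P5] Q2=[]
t=28-33: P2@Q1 runs 5, rem=0, completes. Q0=[] Q1=[P3,P5] Q2=[]
t=33-38: P3@Q1 runs 5, rem=5, quantum used, demote→Q2. Q0=[] Q1=[P5] Q2=[P3]
t=38-40: P5@Q1 runs 2, rem=0, completes. Q0=[] Q1=[] Q2=[P3]
t=40-45: P3@Q2 runs 5, rem=0, completes. Q0=[] Q1=[] Q2=[]

Answer: 0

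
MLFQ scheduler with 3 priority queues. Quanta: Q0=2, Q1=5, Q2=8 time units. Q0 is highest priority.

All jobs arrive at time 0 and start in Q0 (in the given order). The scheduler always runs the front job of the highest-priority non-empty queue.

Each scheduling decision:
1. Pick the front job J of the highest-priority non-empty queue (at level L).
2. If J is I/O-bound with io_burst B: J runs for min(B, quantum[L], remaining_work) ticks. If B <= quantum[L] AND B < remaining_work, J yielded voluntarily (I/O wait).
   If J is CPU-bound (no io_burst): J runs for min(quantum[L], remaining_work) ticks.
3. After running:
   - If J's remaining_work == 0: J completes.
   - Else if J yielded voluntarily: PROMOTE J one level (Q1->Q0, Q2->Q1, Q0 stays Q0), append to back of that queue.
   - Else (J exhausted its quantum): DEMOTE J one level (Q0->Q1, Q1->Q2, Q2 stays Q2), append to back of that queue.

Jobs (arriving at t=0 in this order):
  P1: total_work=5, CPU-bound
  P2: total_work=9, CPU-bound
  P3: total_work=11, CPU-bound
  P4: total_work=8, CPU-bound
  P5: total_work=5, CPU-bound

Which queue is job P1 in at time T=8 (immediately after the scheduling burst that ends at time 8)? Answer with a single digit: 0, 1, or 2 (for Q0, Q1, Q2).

Answer: 1

Derivation:
t=0-2: P1@Q0 runs 2, rem=3, quantum used, demote→Q1. Q0=[P2,P3,P4,P5] Q1=[P1] Q2=[]
t=2-4: P2@Q0 runs 2, rem=7, quantum used, demote→Q1. Q0=[P3,P4,P5] Q1=[P1,P2] Q2=[]
t=4-6: P3@Q0 runs 2, rem=9, quantum used, demote→Q1. Q0=[P4,P5] Q1=[P1,P2,P3] Q2=[]
t=6-8: P4@Q0 runs 2, rem=6, quantum used, demote→Q1. Q0=[P5] Q1=[P1,P2,P3,P4] Q2=[]
t=8-10: P5@Q0 runs 2, rem=3, quantum used, demote→Q1. Q0=[] Q1=[P1,P2,P3,P4,P5] Q2=[]
t=10-13: P1@Q1 runs 3, rem=0, completes. Q0=[] Q1=[P2,P3,P4,P5] Q2=[]
t=13-18: P2@Q1 runs 5, rem=2, quantum used, demote→Q2. Q0=[] Q1=[P3,P4,P5] Q2=[P2]
t=18-23: P3@Q1 runs 5, rem=4, quantum used, demote→Q2. Q0=[] Q1=[P4,P5] Q2=[P2,P3]
t=23-28: P4@Q1 runs 5, rem=1, quantum used, demote→Q2. Q0=[] Q1=[P5] Q2=[P2,P3,P4]
t=28-31: P5@Q1 runs 3, rem=0, completes. Q0=[] Q1=[] Q2=[P2,P3,P4]
t=31-33: P2@Q2 runs 2, rem=0, completes. Q0=[] Q1=[] Q2=[P3,P4]
t=33-37: P3@Q2 runs 4, rem=0, completes. Q0=[] Q1=[] Q2=[P4]
t=37-38: P4@Q2 runs 1, rem=0, completes. Q0=[] Q1=[] Q2=[]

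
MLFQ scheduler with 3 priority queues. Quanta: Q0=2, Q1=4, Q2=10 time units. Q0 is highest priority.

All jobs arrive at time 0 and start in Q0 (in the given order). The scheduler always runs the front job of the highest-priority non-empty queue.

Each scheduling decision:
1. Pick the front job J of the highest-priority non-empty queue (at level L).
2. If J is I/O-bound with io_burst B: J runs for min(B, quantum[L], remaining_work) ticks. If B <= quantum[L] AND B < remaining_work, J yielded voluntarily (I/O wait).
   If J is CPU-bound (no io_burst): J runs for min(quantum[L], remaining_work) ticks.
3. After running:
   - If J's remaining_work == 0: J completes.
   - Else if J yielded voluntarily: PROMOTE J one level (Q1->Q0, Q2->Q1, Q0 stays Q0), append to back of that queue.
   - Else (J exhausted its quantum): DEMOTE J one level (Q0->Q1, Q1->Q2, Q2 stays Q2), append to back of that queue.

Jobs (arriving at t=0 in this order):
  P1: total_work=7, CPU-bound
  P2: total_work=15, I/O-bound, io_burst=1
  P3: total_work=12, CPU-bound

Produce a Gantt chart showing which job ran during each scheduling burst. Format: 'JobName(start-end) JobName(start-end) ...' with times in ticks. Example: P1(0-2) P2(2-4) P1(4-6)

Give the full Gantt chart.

Answer: P1(0-2) P2(2-3) P3(3-5) P2(5-6) P2(6-7) P2(7-8) P2(8-9) P2(9-10) P2(10-11) P2(11-12) P2(12-13) P2(13-14) P2(14-15) P2(15-16) P2(16-17) P2(17-18) P2(18-19) P1(19-23) P3(23-27) P1(27-28) P3(28-34)

Derivation:
t=0-2: P1@Q0 runs 2, rem=5, quantum used, demote→Q1. Q0=[P2,P3] Q1=[P1] Q2=[]
t=2-3: P2@Q0 runs 1, rem=14, I/O yield, promote→Q0. Q0=[P3,P2] Q1=[P1] Q2=[]
t=3-5: P3@Q0 runs 2, rem=10, quantum used, demote→Q1. Q0=[P2] Q1=[P1,P3] Q2=[]
t=5-6: P2@Q0 runs 1, rem=13, I/O yield, promote→Q0. Q0=[P2] Q1=[P1,P3] Q2=[]
t=6-7: P2@Q0 runs 1, rem=12, I/O yield, promote→Q0. Q0=[P2] Q1=[P1,P3] Q2=[]
t=7-8: P2@Q0 runs 1, rem=11, I/O yield, promote→Q0. Q0=[P2] Q1=[P1,P3] Q2=[]
t=8-9: P2@Q0 runs 1, rem=10, I/O yield, promote→Q0. Q0=[P2] Q1=[P1,P3] Q2=[]
t=9-10: P2@Q0 runs 1, rem=9, I/O yield, promote→Q0. Q0=[P2] Q1=[P1,P3] Q2=[]
t=10-11: P2@Q0 runs 1, rem=8, I/O yield, promote→Q0. Q0=[P2] Q1=[P1,P3] Q2=[]
t=11-12: P2@Q0 runs 1, rem=7, I/O yield, promote→Q0. Q0=[P2] Q1=[P1,P3] Q2=[]
t=12-13: P2@Q0 runs 1, rem=6, I/O yield, promote→Q0. Q0=[P2] Q1=[P1,P3] Q2=[]
t=13-14: P2@Q0 runs 1, rem=5, I/O yield, promote→Q0. Q0=[P2] Q1=[P1,P3] Q2=[]
t=14-15: P2@Q0 runs 1, rem=4, I/O yield, promote→Q0. Q0=[P2] Q1=[P1,P3] Q2=[]
t=15-16: P2@Q0 runs 1, rem=3, I/O yield, promote→Q0. Q0=[P2] Q1=[P1,P3] Q2=[]
t=16-17: P2@Q0 runs 1, rem=2, I/O yield, promote→Q0. Q0=[P2] Q1=[P1,P3] Q2=[]
t=17-18: P2@Q0 runs 1, rem=1, I/O yield, promote→Q0. Q0=[P2] Q1=[P1,P3] Q2=[]
t=18-19: P2@Q0 runs 1, rem=0, completes. Q0=[] Q1=[P1,P3] Q2=[]
t=19-23: P1@Q1 runs 4, rem=1, quantum used, demote→Q2. Q0=[] Q1=[P3] Q2=[P1]
t=23-27: P3@Q1 runs 4, rem=6, quantum used, demote→Q2. Q0=[] Q1=[] Q2=[P1,P3]
t=27-28: P1@Q2 runs 1, rem=0, completes. Q0=[] Q1=[] Q2=[P3]
t=28-34: P3@Q2 runs 6, rem=0, completes. Q0=[] Q1=[] Q2=[]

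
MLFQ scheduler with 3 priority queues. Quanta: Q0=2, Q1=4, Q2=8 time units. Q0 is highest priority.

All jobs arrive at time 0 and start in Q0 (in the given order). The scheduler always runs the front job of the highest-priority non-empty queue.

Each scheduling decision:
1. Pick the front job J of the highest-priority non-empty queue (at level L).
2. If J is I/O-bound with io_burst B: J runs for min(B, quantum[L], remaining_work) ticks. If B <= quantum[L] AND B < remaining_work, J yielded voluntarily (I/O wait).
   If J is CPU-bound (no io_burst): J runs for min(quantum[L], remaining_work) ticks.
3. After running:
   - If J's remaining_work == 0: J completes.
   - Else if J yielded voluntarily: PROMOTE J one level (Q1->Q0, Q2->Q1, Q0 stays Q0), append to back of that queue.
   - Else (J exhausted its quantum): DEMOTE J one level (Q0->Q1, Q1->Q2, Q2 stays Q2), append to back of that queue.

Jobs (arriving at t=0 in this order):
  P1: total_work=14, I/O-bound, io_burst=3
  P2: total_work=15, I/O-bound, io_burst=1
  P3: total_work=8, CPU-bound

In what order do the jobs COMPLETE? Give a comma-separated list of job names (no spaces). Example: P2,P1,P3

t=0-2: P1@Q0 runs 2, rem=12, quantum used, demote→Q1. Q0=[P2,P3] Q1=[P1] Q2=[]
t=2-3: P2@Q0 runs 1, rem=14, I/O yield, promote→Q0. Q0=[P3,P2] Q1=[P1] Q2=[]
t=3-5: P3@Q0 runs 2, rem=6, quantum used, demote→Q1. Q0=[P2] Q1=[P1,P3] Q2=[]
t=5-6: P2@Q0 runs 1, rem=13, I/O yield, promote→Q0. Q0=[P2] Q1=[P1,P3] Q2=[]
t=6-7: P2@Q0 runs 1, rem=12, I/O yield, promote→Q0. Q0=[P2] Q1=[P1,P3] Q2=[]
t=7-8: P2@Q0 runs 1, rem=11, I/O yield, promote→Q0. Q0=[P2] Q1=[P1,P3] Q2=[]
t=8-9: P2@Q0 runs 1, rem=10, I/O yield, promote→Q0. Q0=[P2] Q1=[P1,P3] Q2=[]
t=9-10: P2@Q0 runs 1, rem=9, I/O yield, promote→Q0. Q0=[P2] Q1=[P1,P3] Q2=[]
t=10-11: P2@Q0 runs 1, rem=8, I/O yield, promote→Q0. Q0=[P2] Q1=[P1,P3] Q2=[]
t=11-12: P2@Q0 runs 1, rem=7, I/O yield, promote→Q0. Q0=[P2] Q1=[P1,P3] Q2=[]
t=12-13: P2@Q0 runs 1, rem=6, I/O yield, promote→Q0. Q0=[P2] Q1=[P1,P3] Q2=[]
t=13-14: P2@Q0 runs 1, rem=5, I/O yield, promote→Q0. Q0=[P2] Q1=[P1,P3] Q2=[]
t=14-15: P2@Q0 runs 1, rem=4, I/O yield, promote→Q0. Q0=[P2] Q1=[P1,P3] Q2=[]
t=15-16: P2@Q0 runs 1, rem=3, I/O yield, promote→Q0. Q0=[P2] Q1=[P1,P3] Q2=[]
t=16-17: P2@Q0 runs 1, rem=2, I/O yield, promote→Q0. Q0=[P2] Q1=[P1,P3] Q2=[]
t=17-18: P2@Q0 runs 1, rem=1, I/O yield, promote→Q0. Q0=[P2] Q1=[P1,P3] Q2=[]
t=18-19: P2@Q0 runs 1, rem=0, completes. Q0=[] Q1=[P1,P3] Q2=[]
t=19-22: P1@Q1 runs 3, rem=9, I/O yield, promote→Q0. Q0=[P1] Q1=[P3] Q2=[]
t=22-24: P1@Q0 runs 2, rem=7, quantum used, demote→Q1. Q0=[] Q1=[P3,P1] Q2=[]
t=24-28: P3@Q1 runs 4, rem=2, quantum used, demote→Q2. Q0=[] Q1=[P1] Q2=[P3]
t=28-31: P1@Q1 runs 3, rem=4, I/O yield, promote→Q0. Q0=[P1] Q1=[] Q2=[P3]
t=31-33: P1@Q0 runs 2, rem=2, quantum used, demote→Q1. Q0=[] Q1=[P1] Q2=[P3]
t=33-35: P1@Q1 runs 2, rem=0, completes. Q0=[] Q1=[] Q2=[P3]
t=35-37: P3@Q2 runs 2, rem=0, completes. Q0=[] Q1=[] Q2=[]

Answer: P2,P1,P3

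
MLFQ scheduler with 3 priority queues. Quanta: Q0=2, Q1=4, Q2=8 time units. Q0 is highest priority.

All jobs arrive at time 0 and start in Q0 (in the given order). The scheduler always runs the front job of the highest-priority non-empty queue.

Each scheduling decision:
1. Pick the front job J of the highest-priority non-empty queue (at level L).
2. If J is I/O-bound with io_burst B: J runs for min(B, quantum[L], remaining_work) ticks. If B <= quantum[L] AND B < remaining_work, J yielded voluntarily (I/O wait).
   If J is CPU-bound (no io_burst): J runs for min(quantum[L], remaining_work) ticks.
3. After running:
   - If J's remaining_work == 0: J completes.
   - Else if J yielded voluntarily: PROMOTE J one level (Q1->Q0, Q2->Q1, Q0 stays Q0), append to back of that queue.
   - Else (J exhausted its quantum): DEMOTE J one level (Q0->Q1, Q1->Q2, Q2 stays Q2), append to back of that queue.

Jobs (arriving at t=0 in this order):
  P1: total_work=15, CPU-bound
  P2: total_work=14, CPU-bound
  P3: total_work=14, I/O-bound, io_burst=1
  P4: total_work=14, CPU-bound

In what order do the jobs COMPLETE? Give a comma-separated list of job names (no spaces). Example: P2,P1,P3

t=0-2: P1@Q0 runs 2, rem=13, quantum used, demote→Q1. Q0=[P2,P3,P4] Q1=[P1] Q2=[]
t=2-4: P2@Q0 runs 2, rem=12, quantum used, demote→Q1. Q0=[P3,P4] Q1=[P1,P2] Q2=[]
t=4-5: P3@Q0 runs 1, rem=13, I/O yield, promote→Q0. Q0=[P4,P3] Q1=[P1,P2] Q2=[]
t=5-7: P4@Q0 runs 2, rem=12, quantum used, demote→Q1. Q0=[P3] Q1=[P1,P2,P4] Q2=[]
t=7-8: P3@Q0 runs 1, rem=12, I/O yield, promote→Q0. Q0=[P3] Q1=[P1,P2,P4] Q2=[]
t=8-9: P3@Q0 runs 1, rem=11, I/O yield, promote→Q0. Q0=[P3] Q1=[P1,P2,P4] Q2=[]
t=9-10: P3@Q0 runs 1, rem=10, I/O yield, promote→Q0. Q0=[P3] Q1=[P1,P2,P4] Q2=[]
t=10-11: P3@Q0 runs 1, rem=9, I/O yield, promote→Q0. Q0=[P3] Q1=[P1,P2,P4] Q2=[]
t=11-12: P3@Q0 runs 1, rem=8, I/O yield, promote→Q0. Q0=[P3] Q1=[P1,P2,P4] Q2=[]
t=12-13: P3@Q0 runs 1, rem=7, I/O yield, promote→Q0. Q0=[P3] Q1=[P1,P2,P4] Q2=[]
t=13-14: P3@Q0 runs 1, rem=6, I/O yield, promote→Q0. Q0=[P3] Q1=[P1,P2,P4] Q2=[]
t=14-15: P3@Q0 runs 1, rem=5, I/O yield, promote→Q0. Q0=[P3] Q1=[P1,P2,P4] Q2=[]
t=15-16: P3@Q0 runs 1, rem=4, I/O yield, promote→Q0. Q0=[P3] Q1=[P1,P2,P4] Q2=[]
t=16-17: P3@Q0 runs 1, rem=3, I/O yield, promote→Q0. Q0=[P3] Q1=[P1,P2,P4] Q2=[]
t=17-18: P3@Q0 runs 1, rem=2, I/O yield, promote→Q0. Q0=[P3] Q1=[P1,P2,P4] Q2=[]
t=18-19: P3@Q0 runs 1, rem=1, I/O yield, promote→Q0. Q0=[P3] Q1=[P1,P2,P4] Q2=[]
t=19-20: P3@Q0 runs 1, rem=0, completes. Q0=[] Q1=[P1,P2,P4] Q2=[]
t=20-24: P1@Q1 runs 4, rem=9, quantum used, demote→Q2. Q0=[] Q1=[P2,P4] Q2=[P1]
t=24-28: P2@Q1 runs 4, rem=8, quantum used, demote→Q2. Q0=[] Q1=[P4] Q2=[P1,P2]
t=28-32: P4@Q1 runs 4, rem=8, quantum used, demote→Q2. Q0=[] Q1=[] Q2=[P1,P2,P4]
t=32-40: P1@Q2 runs 8, rem=1, quantum used, demote→Q2. Q0=[] Q1=[] Q2=[P2,P4,P1]
t=40-48: P2@Q2 runs 8, rem=0, completes. Q0=[] Q1=[] Q2=[P4,P1]
t=48-56: P4@Q2 runs 8, rem=0, completes. Q0=[] Q1=[] Q2=[P1]
t=56-57: P1@Q2 runs 1, rem=0, completes. Q0=[] Q1=[] Q2=[]

Answer: P3,P2,P4,P1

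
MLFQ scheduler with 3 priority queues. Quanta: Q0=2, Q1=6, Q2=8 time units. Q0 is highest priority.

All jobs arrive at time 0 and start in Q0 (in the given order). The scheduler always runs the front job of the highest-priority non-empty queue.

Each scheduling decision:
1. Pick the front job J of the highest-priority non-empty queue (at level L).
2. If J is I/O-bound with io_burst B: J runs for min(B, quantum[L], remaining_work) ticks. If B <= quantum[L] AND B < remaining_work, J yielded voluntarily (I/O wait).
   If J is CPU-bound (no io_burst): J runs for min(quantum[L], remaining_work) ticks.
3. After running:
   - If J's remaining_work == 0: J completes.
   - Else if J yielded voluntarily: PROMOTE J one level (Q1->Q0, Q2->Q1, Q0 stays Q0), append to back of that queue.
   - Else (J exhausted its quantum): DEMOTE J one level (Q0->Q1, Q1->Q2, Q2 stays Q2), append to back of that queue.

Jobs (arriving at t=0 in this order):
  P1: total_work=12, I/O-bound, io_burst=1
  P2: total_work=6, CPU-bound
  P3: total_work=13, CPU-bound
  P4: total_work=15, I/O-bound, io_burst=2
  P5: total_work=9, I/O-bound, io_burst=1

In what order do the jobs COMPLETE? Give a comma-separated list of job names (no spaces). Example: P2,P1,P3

Answer: P4,P5,P1,P2,P3

Derivation:
t=0-1: P1@Q0 runs 1, rem=11, I/O yield, promote→Q0. Q0=[P2,P3,P4,P5,P1] Q1=[] Q2=[]
t=1-3: P2@Q0 runs 2, rem=4, quantum used, demote→Q1. Q0=[P3,P4,P5,P1] Q1=[P2] Q2=[]
t=3-5: P3@Q0 runs 2, rem=11, quantum used, demote→Q1. Q0=[P4,P5,P1] Q1=[P2,P3] Q2=[]
t=5-7: P4@Q0 runs 2, rem=13, I/O yield, promote→Q0. Q0=[P5,P1,P4] Q1=[P2,P3] Q2=[]
t=7-8: P5@Q0 runs 1, rem=8, I/O yield, promote→Q0. Q0=[P1,P4,P5] Q1=[P2,P3] Q2=[]
t=8-9: P1@Q0 runs 1, rem=10, I/O yield, promote→Q0. Q0=[P4,P5,P1] Q1=[P2,P3] Q2=[]
t=9-11: P4@Q0 runs 2, rem=11, I/O yield, promote→Q0. Q0=[P5,P1,P4] Q1=[P2,P3] Q2=[]
t=11-12: P5@Q0 runs 1, rem=7, I/O yield, promote→Q0. Q0=[P1,P4,P5] Q1=[P2,P3] Q2=[]
t=12-13: P1@Q0 runs 1, rem=9, I/O yield, promote→Q0. Q0=[P4,P5,P1] Q1=[P2,P3] Q2=[]
t=13-15: P4@Q0 runs 2, rem=9, I/O yield, promote→Q0. Q0=[P5,P1,P4] Q1=[P2,P3] Q2=[]
t=15-16: P5@Q0 runs 1, rem=6, I/O yield, promote→Q0. Q0=[P1,P4,P5] Q1=[P2,P3] Q2=[]
t=16-17: P1@Q0 runs 1, rem=8, I/O yield, promote→Q0. Q0=[P4,P5,P1] Q1=[P2,P3] Q2=[]
t=17-19: P4@Q0 runs 2, rem=7, I/O yield, promote→Q0. Q0=[P5,P1,P4] Q1=[P2,P3] Q2=[]
t=19-20: P5@Q0 runs 1, rem=5, I/O yield, promote→Q0. Q0=[P1,P4,P5] Q1=[P2,P3] Q2=[]
t=20-21: P1@Q0 runs 1, rem=7, I/O yield, promote→Q0. Q0=[P4,P5,P1] Q1=[P2,P3] Q2=[]
t=21-23: P4@Q0 runs 2, rem=5, I/O yield, promote→Q0. Q0=[P5,P1,P4] Q1=[P2,P3] Q2=[]
t=23-24: P5@Q0 runs 1, rem=4, I/O yield, promote→Q0. Q0=[P1,P4,P5] Q1=[P2,P3] Q2=[]
t=24-25: P1@Q0 runs 1, rem=6, I/O yield, promote→Q0. Q0=[P4,P5,P1] Q1=[P2,P3] Q2=[]
t=25-27: P4@Q0 runs 2, rem=3, I/O yield, promote→Q0. Q0=[P5,P1,P4] Q1=[P2,P3] Q2=[]
t=27-28: P5@Q0 runs 1, rem=3, I/O yield, promote→Q0. Q0=[P1,P4,P5] Q1=[P2,P3] Q2=[]
t=28-29: P1@Q0 runs 1, rem=5, I/O yield, promote→Q0. Q0=[P4,P5,P1] Q1=[P2,P3] Q2=[]
t=29-31: P4@Q0 runs 2, rem=1, I/O yield, promote→Q0. Q0=[P5,P1,P4] Q1=[P2,P3] Q2=[]
t=31-32: P5@Q0 runs 1, rem=2, I/O yield, promote→Q0. Q0=[P1,P4,P5] Q1=[P2,P3] Q2=[]
t=32-33: P1@Q0 runs 1, rem=4, I/O yield, promote→Q0. Q0=[P4,P5,P1] Q1=[P2,P3] Q2=[]
t=33-34: P4@Q0 runs 1, rem=0, completes. Q0=[P5,P1] Q1=[P2,P3] Q2=[]
t=34-35: P5@Q0 runs 1, rem=1, I/O yield, promote→Q0. Q0=[P1,P5] Q1=[P2,P3] Q2=[]
t=35-36: P1@Q0 runs 1, rem=3, I/O yield, promote→Q0. Q0=[P5,P1] Q1=[P2,P3] Q2=[]
t=36-37: P5@Q0 runs 1, rem=0, completes. Q0=[P1] Q1=[P2,P3] Q2=[]
t=37-38: P1@Q0 runs 1, rem=2, I/O yield, promote→Q0. Q0=[P1] Q1=[P2,P3] Q2=[]
t=38-39: P1@Q0 runs 1, rem=1, I/O yield, promote→Q0. Q0=[P1] Q1=[P2,P3] Q2=[]
t=39-40: P1@Q0 runs 1, rem=0, completes. Q0=[] Q1=[P2,P3] Q2=[]
t=40-44: P2@Q1 runs 4, rem=0, completes. Q0=[] Q1=[P3] Q2=[]
t=44-50: P3@Q1 runs 6, rem=5, quantum used, demote→Q2. Q0=[] Q1=[] Q2=[P3]
t=50-55: P3@Q2 runs 5, rem=0, completes. Q0=[] Q1=[] Q2=[]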